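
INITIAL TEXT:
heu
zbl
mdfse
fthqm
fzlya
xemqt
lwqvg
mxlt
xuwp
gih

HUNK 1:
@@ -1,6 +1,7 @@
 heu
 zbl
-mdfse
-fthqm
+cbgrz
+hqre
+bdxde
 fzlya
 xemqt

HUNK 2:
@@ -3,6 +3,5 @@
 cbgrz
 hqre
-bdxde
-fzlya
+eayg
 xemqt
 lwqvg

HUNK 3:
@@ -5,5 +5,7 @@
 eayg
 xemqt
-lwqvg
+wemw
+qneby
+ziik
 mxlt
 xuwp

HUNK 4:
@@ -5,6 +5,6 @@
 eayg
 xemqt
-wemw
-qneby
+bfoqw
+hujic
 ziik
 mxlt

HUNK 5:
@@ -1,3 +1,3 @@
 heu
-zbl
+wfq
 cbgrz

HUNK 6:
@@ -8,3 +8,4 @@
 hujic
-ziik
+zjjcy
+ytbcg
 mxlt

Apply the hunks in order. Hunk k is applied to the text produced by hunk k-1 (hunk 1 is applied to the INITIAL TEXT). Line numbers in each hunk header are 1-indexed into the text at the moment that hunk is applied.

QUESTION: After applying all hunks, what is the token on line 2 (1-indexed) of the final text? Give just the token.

Answer: wfq

Derivation:
Hunk 1: at line 1 remove [mdfse,fthqm] add [cbgrz,hqre,bdxde] -> 11 lines: heu zbl cbgrz hqre bdxde fzlya xemqt lwqvg mxlt xuwp gih
Hunk 2: at line 3 remove [bdxde,fzlya] add [eayg] -> 10 lines: heu zbl cbgrz hqre eayg xemqt lwqvg mxlt xuwp gih
Hunk 3: at line 5 remove [lwqvg] add [wemw,qneby,ziik] -> 12 lines: heu zbl cbgrz hqre eayg xemqt wemw qneby ziik mxlt xuwp gih
Hunk 4: at line 5 remove [wemw,qneby] add [bfoqw,hujic] -> 12 lines: heu zbl cbgrz hqre eayg xemqt bfoqw hujic ziik mxlt xuwp gih
Hunk 5: at line 1 remove [zbl] add [wfq] -> 12 lines: heu wfq cbgrz hqre eayg xemqt bfoqw hujic ziik mxlt xuwp gih
Hunk 6: at line 8 remove [ziik] add [zjjcy,ytbcg] -> 13 lines: heu wfq cbgrz hqre eayg xemqt bfoqw hujic zjjcy ytbcg mxlt xuwp gih
Final line 2: wfq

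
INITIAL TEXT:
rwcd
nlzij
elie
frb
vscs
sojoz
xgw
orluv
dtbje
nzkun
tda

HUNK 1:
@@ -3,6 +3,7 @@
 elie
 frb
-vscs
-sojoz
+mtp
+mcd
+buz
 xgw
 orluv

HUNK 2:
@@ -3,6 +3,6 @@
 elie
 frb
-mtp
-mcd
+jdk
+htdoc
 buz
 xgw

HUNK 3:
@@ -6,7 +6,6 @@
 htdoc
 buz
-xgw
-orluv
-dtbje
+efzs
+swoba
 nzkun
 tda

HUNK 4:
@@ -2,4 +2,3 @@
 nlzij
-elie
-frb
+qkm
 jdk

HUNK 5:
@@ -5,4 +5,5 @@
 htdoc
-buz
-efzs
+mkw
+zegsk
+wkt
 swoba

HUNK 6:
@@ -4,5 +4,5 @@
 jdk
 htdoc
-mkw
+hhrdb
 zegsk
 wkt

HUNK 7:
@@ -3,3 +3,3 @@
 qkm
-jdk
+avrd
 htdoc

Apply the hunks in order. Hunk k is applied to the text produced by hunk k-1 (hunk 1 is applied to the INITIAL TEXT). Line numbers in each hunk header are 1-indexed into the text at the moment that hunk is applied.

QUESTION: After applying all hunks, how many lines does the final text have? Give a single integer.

Answer: 11

Derivation:
Hunk 1: at line 3 remove [vscs,sojoz] add [mtp,mcd,buz] -> 12 lines: rwcd nlzij elie frb mtp mcd buz xgw orluv dtbje nzkun tda
Hunk 2: at line 3 remove [mtp,mcd] add [jdk,htdoc] -> 12 lines: rwcd nlzij elie frb jdk htdoc buz xgw orluv dtbje nzkun tda
Hunk 3: at line 6 remove [xgw,orluv,dtbje] add [efzs,swoba] -> 11 lines: rwcd nlzij elie frb jdk htdoc buz efzs swoba nzkun tda
Hunk 4: at line 2 remove [elie,frb] add [qkm] -> 10 lines: rwcd nlzij qkm jdk htdoc buz efzs swoba nzkun tda
Hunk 5: at line 5 remove [buz,efzs] add [mkw,zegsk,wkt] -> 11 lines: rwcd nlzij qkm jdk htdoc mkw zegsk wkt swoba nzkun tda
Hunk 6: at line 4 remove [mkw] add [hhrdb] -> 11 lines: rwcd nlzij qkm jdk htdoc hhrdb zegsk wkt swoba nzkun tda
Hunk 7: at line 3 remove [jdk] add [avrd] -> 11 lines: rwcd nlzij qkm avrd htdoc hhrdb zegsk wkt swoba nzkun tda
Final line count: 11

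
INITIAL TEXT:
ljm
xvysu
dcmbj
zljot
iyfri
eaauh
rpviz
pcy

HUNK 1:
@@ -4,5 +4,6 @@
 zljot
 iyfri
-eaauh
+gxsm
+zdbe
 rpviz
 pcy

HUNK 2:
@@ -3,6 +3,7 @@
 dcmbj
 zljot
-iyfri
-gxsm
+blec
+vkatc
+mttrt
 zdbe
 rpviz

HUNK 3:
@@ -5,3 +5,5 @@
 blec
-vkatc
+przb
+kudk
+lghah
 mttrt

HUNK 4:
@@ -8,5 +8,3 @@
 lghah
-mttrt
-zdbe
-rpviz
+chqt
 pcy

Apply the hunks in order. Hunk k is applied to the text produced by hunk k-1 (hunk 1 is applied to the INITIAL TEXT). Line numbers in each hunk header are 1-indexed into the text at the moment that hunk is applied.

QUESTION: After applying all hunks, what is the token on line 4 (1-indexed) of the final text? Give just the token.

Answer: zljot

Derivation:
Hunk 1: at line 4 remove [eaauh] add [gxsm,zdbe] -> 9 lines: ljm xvysu dcmbj zljot iyfri gxsm zdbe rpviz pcy
Hunk 2: at line 3 remove [iyfri,gxsm] add [blec,vkatc,mttrt] -> 10 lines: ljm xvysu dcmbj zljot blec vkatc mttrt zdbe rpviz pcy
Hunk 3: at line 5 remove [vkatc] add [przb,kudk,lghah] -> 12 lines: ljm xvysu dcmbj zljot blec przb kudk lghah mttrt zdbe rpviz pcy
Hunk 4: at line 8 remove [mttrt,zdbe,rpviz] add [chqt] -> 10 lines: ljm xvysu dcmbj zljot blec przb kudk lghah chqt pcy
Final line 4: zljot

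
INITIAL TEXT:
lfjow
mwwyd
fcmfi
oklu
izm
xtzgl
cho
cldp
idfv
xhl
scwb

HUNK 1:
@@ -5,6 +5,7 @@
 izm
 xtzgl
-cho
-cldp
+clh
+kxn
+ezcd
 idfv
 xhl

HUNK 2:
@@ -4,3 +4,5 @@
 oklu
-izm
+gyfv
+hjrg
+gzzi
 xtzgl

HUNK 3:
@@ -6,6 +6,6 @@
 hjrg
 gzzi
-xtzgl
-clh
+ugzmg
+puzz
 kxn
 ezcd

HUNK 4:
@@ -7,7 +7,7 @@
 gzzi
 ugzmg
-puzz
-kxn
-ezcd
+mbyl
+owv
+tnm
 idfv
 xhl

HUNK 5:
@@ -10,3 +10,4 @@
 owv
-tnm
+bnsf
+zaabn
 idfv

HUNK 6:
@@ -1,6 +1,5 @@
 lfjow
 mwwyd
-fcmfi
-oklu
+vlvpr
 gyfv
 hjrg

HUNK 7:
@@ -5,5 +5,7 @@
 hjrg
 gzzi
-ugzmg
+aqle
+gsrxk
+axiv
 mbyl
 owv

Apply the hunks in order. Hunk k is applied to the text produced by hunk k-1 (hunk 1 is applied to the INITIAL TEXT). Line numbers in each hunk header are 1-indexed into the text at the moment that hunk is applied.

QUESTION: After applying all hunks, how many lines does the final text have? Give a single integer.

Answer: 16

Derivation:
Hunk 1: at line 5 remove [cho,cldp] add [clh,kxn,ezcd] -> 12 lines: lfjow mwwyd fcmfi oklu izm xtzgl clh kxn ezcd idfv xhl scwb
Hunk 2: at line 4 remove [izm] add [gyfv,hjrg,gzzi] -> 14 lines: lfjow mwwyd fcmfi oklu gyfv hjrg gzzi xtzgl clh kxn ezcd idfv xhl scwb
Hunk 3: at line 6 remove [xtzgl,clh] add [ugzmg,puzz] -> 14 lines: lfjow mwwyd fcmfi oklu gyfv hjrg gzzi ugzmg puzz kxn ezcd idfv xhl scwb
Hunk 4: at line 7 remove [puzz,kxn,ezcd] add [mbyl,owv,tnm] -> 14 lines: lfjow mwwyd fcmfi oklu gyfv hjrg gzzi ugzmg mbyl owv tnm idfv xhl scwb
Hunk 5: at line 10 remove [tnm] add [bnsf,zaabn] -> 15 lines: lfjow mwwyd fcmfi oklu gyfv hjrg gzzi ugzmg mbyl owv bnsf zaabn idfv xhl scwb
Hunk 6: at line 1 remove [fcmfi,oklu] add [vlvpr] -> 14 lines: lfjow mwwyd vlvpr gyfv hjrg gzzi ugzmg mbyl owv bnsf zaabn idfv xhl scwb
Hunk 7: at line 5 remove [ugzmg] add [aqle,gsrxk,axiv] -> 16 lines: lfjow mwwyd vlvpr gyfv hjrg gzzi aqle gsrxk axiv mbyl owv bnsf zaabn idfv xhl scwb
Final line count: 16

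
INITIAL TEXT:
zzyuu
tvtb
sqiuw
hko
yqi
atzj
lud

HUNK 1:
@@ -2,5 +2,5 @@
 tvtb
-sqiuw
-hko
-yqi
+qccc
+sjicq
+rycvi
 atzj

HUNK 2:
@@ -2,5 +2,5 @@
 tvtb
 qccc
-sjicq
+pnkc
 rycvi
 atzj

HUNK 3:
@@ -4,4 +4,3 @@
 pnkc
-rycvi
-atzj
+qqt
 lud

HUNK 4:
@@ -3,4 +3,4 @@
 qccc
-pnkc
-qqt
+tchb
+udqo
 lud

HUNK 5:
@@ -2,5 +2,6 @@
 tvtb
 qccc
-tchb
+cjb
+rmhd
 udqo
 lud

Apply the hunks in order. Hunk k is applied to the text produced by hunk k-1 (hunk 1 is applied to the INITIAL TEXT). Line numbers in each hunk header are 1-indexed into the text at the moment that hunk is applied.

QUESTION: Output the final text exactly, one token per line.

Answer: zzyuu
tvtb
qccc
cjb
rmhd
udqo
lud

Derivation:
Hunk 1: at line 2 remove [sqiuw,hko,yqi] add [qccc,sjicq,rycvi] -> 7 lines: zzyuu tvtb qccc sjicq rycvi atzj lud
Hunk 2: at line 2 remove [sjicq] add [pnkc] -> 7 lines: zzyuu tvtb qccc pnkc rycvi atzj lud
Hunk 3: at line 4 remove [rycvi,atzj] add [qqt] -> 6 lines: zzyuu tvtb qccc pnkc qqt lud
Hunk 4: at line 3 remove [pnkc,qqt] add [tchb,udqo] -> 6 lines: zzyuu tvtb qccc tchb udqo lud
Hunk 5: at line 2 remove [tchb] add [cjb,rmhd] -> 7 lines: zzyuu tvtb qccc cjb rmhd udqo lud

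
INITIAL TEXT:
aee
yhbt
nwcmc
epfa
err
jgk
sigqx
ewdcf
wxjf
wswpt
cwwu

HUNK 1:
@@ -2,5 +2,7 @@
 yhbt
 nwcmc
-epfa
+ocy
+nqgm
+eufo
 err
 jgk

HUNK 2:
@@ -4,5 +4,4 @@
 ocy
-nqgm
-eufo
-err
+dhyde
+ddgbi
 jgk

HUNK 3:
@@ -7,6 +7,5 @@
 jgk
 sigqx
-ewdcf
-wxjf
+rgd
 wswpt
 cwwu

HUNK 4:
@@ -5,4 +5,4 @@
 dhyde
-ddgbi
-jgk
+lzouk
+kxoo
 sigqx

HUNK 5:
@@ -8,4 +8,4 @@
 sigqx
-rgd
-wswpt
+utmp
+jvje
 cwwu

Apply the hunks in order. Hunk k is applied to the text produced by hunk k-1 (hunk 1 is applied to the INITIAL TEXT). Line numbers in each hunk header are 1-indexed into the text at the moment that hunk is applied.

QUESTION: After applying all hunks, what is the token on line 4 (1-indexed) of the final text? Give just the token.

Answer: ocy

Derivation:
Hunk 1: at line 2 remove [epfa] add [ocy,nqgm,eufo] -> 13 lines: aee yhbt nwcmc ocy nqgm eufo err jgk sigqx ewdcf wxjf wswpt cwwu
Hunk 2: at line 4 remove [nqgm,eufo,err] add [dhyde,ddgbi] -> 12 lines: aee yhbt nwcmc ocy dhyde ddgbi jgk sigqx ewdcf wxjf wswpt cwwu
Hunk 3: at line 7 remove [ewdcf,wxjf] add [rgd] -> 11 lines: aee yhbt nwcmc ocy dhyde ddgbi jgk sigqx rgd wswpt cwwu
Hunk 4: at line 5 remove [ddgbi,jgk] add [lzouk,kxoo] -> 11 lines: aee yhbt nwcmc ocy dhyde lzouk kxoo sigqx rgd wswpt cwwu
Hunk 5: at line 8 remove [rgd,wswpt] add [utmp,jvje] -> 11 lines: aee yhbt nwcmc ocy dhyde lzouk kxoo sigqx utmp jvje cwwu
Final line 4: ocy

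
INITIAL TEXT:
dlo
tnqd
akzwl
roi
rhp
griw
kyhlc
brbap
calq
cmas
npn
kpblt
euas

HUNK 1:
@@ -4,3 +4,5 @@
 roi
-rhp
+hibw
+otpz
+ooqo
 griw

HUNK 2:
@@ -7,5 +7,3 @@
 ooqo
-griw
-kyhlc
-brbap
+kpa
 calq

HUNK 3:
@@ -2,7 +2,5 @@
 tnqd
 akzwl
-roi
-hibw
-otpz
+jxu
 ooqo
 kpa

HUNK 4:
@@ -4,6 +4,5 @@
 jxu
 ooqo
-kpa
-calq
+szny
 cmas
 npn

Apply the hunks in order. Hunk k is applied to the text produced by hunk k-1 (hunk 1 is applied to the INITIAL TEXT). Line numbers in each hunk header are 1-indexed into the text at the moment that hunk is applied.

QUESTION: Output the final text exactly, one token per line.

Answer: dlo
tnqd
akzwl
jxu
ooqo
szny
cmas
npn
kpblt
euas

Derivation:
Hunk 1: at line 4 remove [rhp] add [hibw,otpz,ooqo] -> 15 lines: dlo tnqd akzwl roi hibw otpz ooqo griw kyhlc brbap calq cmas npn kpblt euas
Hunk 2: at line 7 remove [griw,kyhlc,brbap] add [kpa] -> 13 lines: dlo tnqd akzwl roi hibw otpz ooqo kpa calq cmas npn kpblt euas
Hunk 3: at line 2 remove [roi,hibw,otpz] add [jxu] -> 11 lines: dlo tnqd akzwl jxu ooqo kpa calq cmas npn kpblt euas
Hunk 4: at line 4 remove [kpa,calq] add [szny] -> 10 lines: dlo tnqd akzwl jxu ooqo szny cmas npn kpblt euas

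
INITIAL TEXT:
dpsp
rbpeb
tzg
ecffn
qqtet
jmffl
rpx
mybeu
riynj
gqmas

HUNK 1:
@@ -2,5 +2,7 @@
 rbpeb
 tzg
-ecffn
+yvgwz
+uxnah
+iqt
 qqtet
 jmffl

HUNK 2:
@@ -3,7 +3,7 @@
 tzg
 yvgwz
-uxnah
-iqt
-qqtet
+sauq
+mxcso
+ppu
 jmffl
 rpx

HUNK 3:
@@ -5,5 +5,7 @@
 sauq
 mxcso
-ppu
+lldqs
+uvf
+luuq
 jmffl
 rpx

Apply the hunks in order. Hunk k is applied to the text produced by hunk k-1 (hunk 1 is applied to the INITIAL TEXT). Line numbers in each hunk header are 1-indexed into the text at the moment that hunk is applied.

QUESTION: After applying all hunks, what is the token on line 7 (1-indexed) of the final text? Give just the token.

Hunk 1: at line 2 remove [ecffn] add [yvgwz,uxnah,iqt] -> 12 lines: dpsp rbpeb tzg yvgwz uxnah iqt qqtet jmffl rpx mybeu riynj gqmas
Hunk 2: at line 3 remove [uxnah,iqt,qqtet] add [sauq,mxcso,ppu] -> 12 lines: dpsp rbpeb tzg yvgwz sauq mxcso ppu jmffl rpx mybeu riynj gqmas
Hunk 3: at line 5 remove [ppu] add [lldqs,uvf,luuq] -> 14 lines: dpsp rbpeb tzg yvgwz sauq mxcso lldqs uvf luuq jmffl rpx mybeu riynj gqmas
Final line 7: lldqs

Answer: lldqs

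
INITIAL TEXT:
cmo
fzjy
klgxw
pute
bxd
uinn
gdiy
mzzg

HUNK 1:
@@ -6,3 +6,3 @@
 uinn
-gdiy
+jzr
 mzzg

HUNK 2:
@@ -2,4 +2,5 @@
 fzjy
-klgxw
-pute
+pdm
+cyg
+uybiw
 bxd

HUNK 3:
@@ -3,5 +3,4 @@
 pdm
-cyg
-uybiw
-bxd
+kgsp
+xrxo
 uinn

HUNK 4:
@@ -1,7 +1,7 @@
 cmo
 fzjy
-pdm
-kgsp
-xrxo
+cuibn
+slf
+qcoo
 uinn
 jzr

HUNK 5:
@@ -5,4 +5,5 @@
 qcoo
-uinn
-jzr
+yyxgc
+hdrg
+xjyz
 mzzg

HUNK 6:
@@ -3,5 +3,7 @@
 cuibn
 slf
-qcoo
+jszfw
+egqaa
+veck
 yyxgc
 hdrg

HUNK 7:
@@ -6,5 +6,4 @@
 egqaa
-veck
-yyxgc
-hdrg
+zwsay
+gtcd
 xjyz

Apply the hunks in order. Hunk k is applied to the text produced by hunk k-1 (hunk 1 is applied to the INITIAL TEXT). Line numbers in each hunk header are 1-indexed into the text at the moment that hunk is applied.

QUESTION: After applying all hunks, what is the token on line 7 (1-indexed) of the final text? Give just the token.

Hunk 1: at line 6 remove [gdiy] add [jzr] -> 8 lines: cmo fzjy klgxw pute bxd uinn jzr mzzg
Hunk 2: at line 2 remove [klgxw,pute] add [pdm,cyg,uybiw] -> 9 lines: cmo fzjy pdm cyg uybiw bxd uinn jzr mzzg
Hunk 3: at line 3 remove [cyg,uybiw,bxd] add [kgsp,xrxo] -> 8 lines: cmo fzjy pdm kgsp xrxo uinn jzr mzzg
Hunk 4: at line 1 remove [pdm,kgsp,xrxo] add [cuibn,slf,qcoo] -> 8 lines: cmo fzjy cuibn slf qcoo uinn jzr mzzg
Hunk 5: at line 5 remove [uinn,jzr] add [yyxgc,hdrg,xjyz] -> 9 lines: cmo fzjy cuibn slf qcoo yyxgc hdrg xjyz mzzg
Hunk 6: at line 3 remove [qcoo] add [jszfw,egqaa,veck] -> 11 lines: cmo fzjy cuibn slf jszfw egqaa veck yyxgc hdrg xjyz mzzg
Hunk 7: at line 6 remove [veck,yyxgc,hdrg] add [zwsay,gtcd] -> 10 lines: cmo fzjy cuibn slf jszfw egqaa zwsay gtcd xjyz mzzg
Final line 7: zwsay

Answer: zwsay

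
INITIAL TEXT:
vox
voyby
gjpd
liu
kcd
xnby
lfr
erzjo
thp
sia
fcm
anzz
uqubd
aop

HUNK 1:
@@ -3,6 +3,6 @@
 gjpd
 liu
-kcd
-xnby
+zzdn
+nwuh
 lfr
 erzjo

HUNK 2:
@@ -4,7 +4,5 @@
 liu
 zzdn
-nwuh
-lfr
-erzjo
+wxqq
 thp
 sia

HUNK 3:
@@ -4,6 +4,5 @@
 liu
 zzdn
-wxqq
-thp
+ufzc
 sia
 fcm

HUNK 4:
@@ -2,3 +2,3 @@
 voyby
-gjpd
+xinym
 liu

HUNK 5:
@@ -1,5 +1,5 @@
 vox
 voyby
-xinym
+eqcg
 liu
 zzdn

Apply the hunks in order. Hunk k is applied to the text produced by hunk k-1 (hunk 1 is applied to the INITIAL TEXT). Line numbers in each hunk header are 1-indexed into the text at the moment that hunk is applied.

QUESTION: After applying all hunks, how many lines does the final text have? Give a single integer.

Answer: 11

Derivation:
Hunk 1: at line 3 remove [kcd,xnby] add [zzdn,nwuh] -> 14 lines: vox voyby gjpd liu zzdn nwuh lfr erzjo thp sia fcm anzz uqubd aop
Hunk 2: at line 4 remove [nwuh,lfr,erzjo] add [wxqq] -> 12 lines: vox voyby gjpd liu zzdn wxqq thp sia fcm anzz uqubd aop
Hunk 3: at line 4 remove [wxqq,thp] add [ufzc] -> 11 lines: vox voyby gjpd liu zzdn ufzc sia fcm anzz uqubd aop
Hunk 4: at line 2 remove [gjpd] add [xinym] -> 11 lines: vox voyby xinym liu zzdn ufzc sia fcm anzz uqubd aop
Hunk 5: at line 1 remove [xinym] add [eqcg] -> 11 lines: vox voyby eqcg liu zzdn ufzc sia fcm anzz uqubd aop
Final line count: 11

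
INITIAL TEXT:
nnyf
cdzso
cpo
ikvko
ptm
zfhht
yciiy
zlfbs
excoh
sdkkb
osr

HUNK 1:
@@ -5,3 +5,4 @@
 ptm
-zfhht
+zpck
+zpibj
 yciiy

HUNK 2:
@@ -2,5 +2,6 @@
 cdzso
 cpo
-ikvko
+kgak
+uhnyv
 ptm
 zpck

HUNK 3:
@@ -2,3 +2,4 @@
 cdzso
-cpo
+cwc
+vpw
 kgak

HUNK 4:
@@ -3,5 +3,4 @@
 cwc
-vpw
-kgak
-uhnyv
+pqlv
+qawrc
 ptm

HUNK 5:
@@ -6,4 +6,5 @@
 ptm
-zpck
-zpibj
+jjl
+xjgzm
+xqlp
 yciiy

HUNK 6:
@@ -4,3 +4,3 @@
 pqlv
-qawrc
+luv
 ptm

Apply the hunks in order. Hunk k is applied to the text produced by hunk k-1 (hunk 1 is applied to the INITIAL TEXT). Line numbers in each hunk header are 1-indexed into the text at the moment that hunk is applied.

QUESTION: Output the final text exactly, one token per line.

Answer: nnyf
cdzso
cwc
pqlv
luv
ptm
jjl
xjgzm
xqlp
yciiy
zlfbs
excoh
sdkkb
osr

Derivation:
Hunk 1: at line 5 remove [zfhht] add [zpck,zpibj] -> 12 lines: nnyf cdzso cpo ikvko ptm zpck zpibj yciiy zlfbs excoh sdkkb osr
Hunk 2: at line 2 remove [ikvko] add [kgak,uhnyv] -> 13 lines: nnyf cdzso cpo kgak uhnyv ptm zpck zpibj yciiy zlfbs excoh sdkkb osr
Hunk 3: at line 2 remove [cpo] add [cwc,vpw] -> 14 lines: nnyf cdzso cwc vpw kgak uhnyv ptm zpck zpibj yciiy zlfbs excoh sdkkb osr
Hunk 4: at line 3 remove [vpw,kgak,uhnyv] add [pqlv,qawrc] -> 13 lines: nnyf cdzso cwc pqlv qawrc ptm zpck zpibj yciiy zlfbs excoh sdkkb osr
Hunk 5: at line 6 remove [zpck,zpibj] add [jjl,xjgzm,xqlp] -> 14 lines: nnyf cdzso cwc pqlv qawrc ptm jjl xjgzm xqlp yciiy zlfbs excoh sdkkb osr
Hunk 6: at line 4 remove [qawrc] add [luv] -> 14 lines: nnyf cdzso cwc pqlv luv ptm jjl xjgzm xqlp yciiy zlfbs excoh sdkkb osr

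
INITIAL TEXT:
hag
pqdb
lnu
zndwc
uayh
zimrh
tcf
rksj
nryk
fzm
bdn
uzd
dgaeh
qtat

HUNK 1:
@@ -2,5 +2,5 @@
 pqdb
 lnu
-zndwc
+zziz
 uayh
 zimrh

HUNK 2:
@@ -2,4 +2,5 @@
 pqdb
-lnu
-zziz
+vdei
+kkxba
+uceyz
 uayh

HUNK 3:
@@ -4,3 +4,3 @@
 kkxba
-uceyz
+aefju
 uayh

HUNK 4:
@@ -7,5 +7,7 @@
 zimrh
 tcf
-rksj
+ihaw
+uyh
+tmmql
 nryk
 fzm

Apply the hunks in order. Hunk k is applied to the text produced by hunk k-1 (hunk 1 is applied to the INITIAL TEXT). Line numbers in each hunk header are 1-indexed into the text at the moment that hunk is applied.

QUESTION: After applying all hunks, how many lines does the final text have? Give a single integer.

Answer: 17

Derivation:
Hunk 1: at line 2 remove [zndwc] add [zziz] -> 14 lines: hag pqdb lnu zziz uayh zimrh tcf rksj nryk fzm bdn uzd dgaeh qtat
Hunk 2: at line 2 remove [lnu,zziz] add [vdei,kkxba,uceyz] -> 15 lines: hag pqdb vdei kkxba uceyz uayh zimrh tcf rksj nryk fzm bdn uzd dgaeh qtat
Hunk 3: at line 4 remove [uceyz] add [aefju] -> 15 lines: hag pqdb vdei kkxba aefju uayh zimrh tcf rksj nryk fzm bdn uzd dgaeh qtat
Hunk 4: at line 7 remove [rksj] add [ihaw,uyh,tmmql] -> 17 lines: hag pqdb vdei kkxba aefju uayh zimrh tcf ihaw uyh tmmql nryk fzm bdn uzd dgaeh qtat
Final line count: 17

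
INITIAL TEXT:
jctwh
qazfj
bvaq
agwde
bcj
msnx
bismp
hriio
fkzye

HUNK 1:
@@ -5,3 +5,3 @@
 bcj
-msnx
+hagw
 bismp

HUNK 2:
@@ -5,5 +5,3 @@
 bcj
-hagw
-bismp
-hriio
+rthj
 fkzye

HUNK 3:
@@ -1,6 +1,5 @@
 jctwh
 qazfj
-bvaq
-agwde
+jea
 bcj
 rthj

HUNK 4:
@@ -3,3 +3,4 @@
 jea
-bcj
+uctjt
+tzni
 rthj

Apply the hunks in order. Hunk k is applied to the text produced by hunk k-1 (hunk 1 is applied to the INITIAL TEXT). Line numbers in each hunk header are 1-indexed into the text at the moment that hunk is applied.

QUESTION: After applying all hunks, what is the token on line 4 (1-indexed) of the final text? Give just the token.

Answer: uctjt

Derivation:
Hunk 1: at line 5 remove [msnx] add [hagw] -> 9 lines: jctwh qazfj bvaq agwde bcj hagw bismp hriio fkzye
Hunk 2: at line 5 remove [hagw,bismp,hriio] add [rthj] -> 7 lines: jctwh qazfj bvaq agwde bcj rthj fkzye
Hunk 3: at line 1 remove [bvaq,agwde] add [jea] -> 6 lines: jctwh qazfj jea bcj rthj fkzye
Hunk 4: at line 3 remove [bcj] add [uctjt,tzni] -> 7 lines: jctwh qazfj jea uctjt tzni rthj fkzye
Final line 4: uctjt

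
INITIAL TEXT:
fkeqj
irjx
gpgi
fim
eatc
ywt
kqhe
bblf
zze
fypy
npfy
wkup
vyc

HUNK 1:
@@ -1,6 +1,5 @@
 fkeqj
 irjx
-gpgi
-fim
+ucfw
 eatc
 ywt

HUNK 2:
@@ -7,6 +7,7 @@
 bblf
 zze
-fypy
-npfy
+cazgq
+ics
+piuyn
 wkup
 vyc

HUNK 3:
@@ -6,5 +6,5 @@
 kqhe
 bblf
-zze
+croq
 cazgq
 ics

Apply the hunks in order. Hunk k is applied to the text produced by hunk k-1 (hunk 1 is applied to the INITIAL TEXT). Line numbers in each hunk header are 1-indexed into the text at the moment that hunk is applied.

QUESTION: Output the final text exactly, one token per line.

Answer: fkeqj
irjx
ucfw
eatc
ywt
kqhe
bblf
croq
cazgq
ics
piuyn
wkup
vyc

Derivation:
Hunk 1: at line 1 remove [gpgi,fim] add [ucfw] -> 12 lines: fkeqj irjx ucfw eatc ywt kqhe bblf zze fypy npfy wkup vyc
Hunk 2: at line 7 remove [fypy,npfy] add [cazgq,ics,piuyn] -> 13 lines: fkeqj irjx ucfw eatc ywt kqhe bblf zze cazgq ics piuyn wkup vyc
Hunk 3: at line 6 remove [zze] add [croq] -> 13 lines: fkeqj irjx ucfw eatc ywt kqhe bblf croq cazgq ics piuyn wkup vyc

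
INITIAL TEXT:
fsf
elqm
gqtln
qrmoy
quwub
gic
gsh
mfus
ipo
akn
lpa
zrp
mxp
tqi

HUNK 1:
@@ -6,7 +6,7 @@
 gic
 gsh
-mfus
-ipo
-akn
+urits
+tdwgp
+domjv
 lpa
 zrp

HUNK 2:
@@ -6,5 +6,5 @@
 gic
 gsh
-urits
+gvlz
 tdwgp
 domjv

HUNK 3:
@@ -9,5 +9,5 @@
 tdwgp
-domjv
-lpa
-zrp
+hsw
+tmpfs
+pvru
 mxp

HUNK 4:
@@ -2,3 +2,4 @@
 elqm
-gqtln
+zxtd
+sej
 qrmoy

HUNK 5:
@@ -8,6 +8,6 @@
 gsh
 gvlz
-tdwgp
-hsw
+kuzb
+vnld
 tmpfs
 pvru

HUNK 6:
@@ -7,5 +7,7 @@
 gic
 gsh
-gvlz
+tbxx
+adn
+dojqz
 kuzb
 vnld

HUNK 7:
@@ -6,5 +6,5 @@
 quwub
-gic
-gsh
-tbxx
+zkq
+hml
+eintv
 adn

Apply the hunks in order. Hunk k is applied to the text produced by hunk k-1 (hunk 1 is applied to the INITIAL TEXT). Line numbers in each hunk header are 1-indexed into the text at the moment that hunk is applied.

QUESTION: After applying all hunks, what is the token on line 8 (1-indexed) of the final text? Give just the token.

Hunk 1: at line 6 remove [mfus,ipo,akn] add [urits,tdwgp,domjv] -> 14 lines: fsf elqm gqtln qrmoy quwub gic gsh urits tdwgp domjv lpa zrp mxp tqi
Hunk 2: at line 6 remove [urits] add [gvlz] -> 14 lines: fsf elqm gqtln qrmoy quwub gic gsh gvlz tdwgp domjv lpa zrp mxp tqi
Hunk 3: at line 9 remove [domjv,lpa,zrp] add [hsw,tmpfs,pvru] -> 14 lines: fsf elqm gqtln qrmoy quwub gic gsh gvlz tdwgp hsw tmpfs pvru mxp tqi
Hunk 4: at line 2 remove [gqtln] add [zxtd,sej] -> 15 lines: fsf elqm zxtd sej qrmoy quwub gic gsh gvlz tdwgp hsw tmpfs pvru mxp tqi
Hunk 5: at line 8 remove [tdwgp,hsw] add [kuzb,vnld] -> 15 lines: fsf elqm zxtd sej qrmoy quwub gic gsh gvlz kuzb vnld tmpfs pvru mxp tqi
Hunk 6: at line 7 remove [gvlz] add [tbxx,adn,dojqz] -> 17 lines: fsf elqm zxtd sej qrmoy quwub gic gsh tbxx adn dojqz kuzb vnld tmpfs pvru mxp tqi
Hunk 7: at line 6 remove [gic,gsh,tbxx] add [zkq,hml,eintv] -> 17 lines: fsf elqm zxtd sej qrmoy quwub zkq hml eintv adn dojqz kuzb vnld tmpfs pvru mxp tqi
Final line 8: hml

Answer: hml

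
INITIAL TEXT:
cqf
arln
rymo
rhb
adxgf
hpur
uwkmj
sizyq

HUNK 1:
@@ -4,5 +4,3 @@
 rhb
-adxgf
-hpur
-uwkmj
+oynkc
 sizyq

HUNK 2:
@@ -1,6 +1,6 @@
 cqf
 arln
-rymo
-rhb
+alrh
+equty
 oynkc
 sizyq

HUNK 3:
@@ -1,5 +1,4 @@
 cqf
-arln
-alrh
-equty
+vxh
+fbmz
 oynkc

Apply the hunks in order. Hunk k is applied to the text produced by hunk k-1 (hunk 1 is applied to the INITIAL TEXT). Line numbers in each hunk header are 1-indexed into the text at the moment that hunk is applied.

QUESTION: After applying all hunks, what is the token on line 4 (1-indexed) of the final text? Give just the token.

Hunk 1: at line 4 remove [adxgf,hpur,uwkmj] add [oynkc] -> 6 lines: cqf arln rymo rhb oynkc sizyq
Hunk 2: at line 1 remove [rymo,rhb] add [alrh,equty] -> 6 lines: cqf arln alrh equty oynkc sizyq
Hunk 3: at line 1 remove [arln,alrh,equty] add [vxh,fbmz] -> 5 lines: cqf vxh fbmz oynkc sizyq
Final line 4: oynkc

Answer: oynkc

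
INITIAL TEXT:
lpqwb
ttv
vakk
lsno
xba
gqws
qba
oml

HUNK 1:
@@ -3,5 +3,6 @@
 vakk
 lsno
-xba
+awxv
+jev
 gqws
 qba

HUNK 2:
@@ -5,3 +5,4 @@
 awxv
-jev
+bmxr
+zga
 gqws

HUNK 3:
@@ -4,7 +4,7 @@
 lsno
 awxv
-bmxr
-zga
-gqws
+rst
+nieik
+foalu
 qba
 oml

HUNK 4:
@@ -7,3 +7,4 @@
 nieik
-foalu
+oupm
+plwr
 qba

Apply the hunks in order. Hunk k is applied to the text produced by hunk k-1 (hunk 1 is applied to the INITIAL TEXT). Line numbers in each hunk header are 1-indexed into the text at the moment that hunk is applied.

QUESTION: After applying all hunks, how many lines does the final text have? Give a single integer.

Hunk 1: at line 3 remove [xba] add [awxv,jev] -> 9 lines: lpqwb ttv vakk lsno awxv jev gqws qba oml
Hunk 2: at line 5 remove [jev] add [bmxr,zga] -> 10 lines: lpqwb ttv vakk lsno awxv bmxr zga gqws qba oml
Hunk 3: at line 4 remove [bmxr,zga,gqws] add [rst,nieik,foalu] -> 10 lines: lpqwb ttv vakk lsno awxv rst nieik foalu qba oml
Hunk 4: at line 7 remove [foalu] add [oupm,plwr] -> 11 lines: lpqwb ttv vakk lsno awxv rst nieik oupm plwr qba oml
Final line count: 11

Answer: 11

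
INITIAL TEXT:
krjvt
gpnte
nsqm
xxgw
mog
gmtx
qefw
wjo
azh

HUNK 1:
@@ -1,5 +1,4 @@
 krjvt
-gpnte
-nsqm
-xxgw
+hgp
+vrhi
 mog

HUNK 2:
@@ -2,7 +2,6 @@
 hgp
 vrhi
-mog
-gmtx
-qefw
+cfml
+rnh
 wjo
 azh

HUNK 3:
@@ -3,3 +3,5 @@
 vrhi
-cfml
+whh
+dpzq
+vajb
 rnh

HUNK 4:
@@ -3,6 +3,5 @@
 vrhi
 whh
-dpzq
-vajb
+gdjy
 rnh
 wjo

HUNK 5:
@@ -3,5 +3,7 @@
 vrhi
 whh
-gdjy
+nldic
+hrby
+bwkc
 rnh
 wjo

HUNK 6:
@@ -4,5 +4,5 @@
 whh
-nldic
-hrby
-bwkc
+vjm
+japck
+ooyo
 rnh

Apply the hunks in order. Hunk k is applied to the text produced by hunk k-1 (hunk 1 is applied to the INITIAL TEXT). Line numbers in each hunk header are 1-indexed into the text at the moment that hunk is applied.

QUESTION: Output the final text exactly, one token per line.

Answer: krjvt
hgp
vrhi
whh
vjm
japck
ooyo
rnh
wjo
azh

Derivation:
Hunk 1: at line 1 remove [gpnte,nsqm,xxgw] add [hgp,vrhi] -> 8 lines: krjvt hgp vrhi mog gmtx qefw wjo azh
Hunk 2: at line 2 remove [mog,gmtx,qefw] add [cfml,rnh] -> 7 lines: krjvt hgp vrhi cfml rnh wjo azh
Hunk 3: at line 3 remove [cfml] add [whh,dpzq,vajb] -> 9 lines: krjvt hgp vrhi whh dpzq vajb rnh wjo azh
Hunk 4: at line 3 remove [dpzq,vajb] add [gdjy] -> 8 lines: krjvt hgp vrhi whh gdjy rnh wjo azh
Hunk 5: at line 3 remove [gdjy] add [nldic,hrby,bwkc] -> 10 lines: krjvt hgp vrhi whh nldic hrby bwkc rnh wjo azh
Hunk 6: at line 4 remove [nldic,hrby,bwkc] add [vjm,japck,ooyo] -> 10 lines: krjvt hgp vrhi whh vjm japck ooyo rnh wjo azh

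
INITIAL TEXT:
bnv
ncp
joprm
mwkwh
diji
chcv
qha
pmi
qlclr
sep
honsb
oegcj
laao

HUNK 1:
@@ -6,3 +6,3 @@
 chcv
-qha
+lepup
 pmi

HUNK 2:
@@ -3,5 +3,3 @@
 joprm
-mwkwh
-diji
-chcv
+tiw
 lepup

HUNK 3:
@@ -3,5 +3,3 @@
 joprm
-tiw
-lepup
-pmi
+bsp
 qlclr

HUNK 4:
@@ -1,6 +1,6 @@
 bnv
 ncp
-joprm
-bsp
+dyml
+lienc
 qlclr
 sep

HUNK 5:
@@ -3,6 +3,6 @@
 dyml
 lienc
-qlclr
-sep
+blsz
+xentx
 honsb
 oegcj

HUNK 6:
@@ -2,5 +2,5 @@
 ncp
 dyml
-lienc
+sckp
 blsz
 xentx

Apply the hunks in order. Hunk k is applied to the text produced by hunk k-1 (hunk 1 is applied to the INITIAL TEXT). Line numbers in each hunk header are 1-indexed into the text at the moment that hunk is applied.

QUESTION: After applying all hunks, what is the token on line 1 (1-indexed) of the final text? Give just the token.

Answer: bnv

Derivation:
Hunk 1: at line 6 remove [qha] add [lepup] -> 13 lines: bnv ncp joprm mwkwh diji chcv lepup pmi qlclr sep honsb oegcj laao
Hunk 2: at line 3 remove [mwkwh,diji,chcv] add [tiw] -> 11 lines: bnv ncp joprm tiw lepup pmi qlclr sep honsb oegcj laao
Hunk 3: at line 3 remove [tiw,lepup,pmi] add [bsp] -> 9 lines: bnv ncp joprm bsp qlclr sep honsb oegcj laao
Hunk 4: at line 1 remove [joprm,bsp] add [dyml,lienc] -> 9 lines: bnv ncp dyml lienc qlclr sep honsb oegcj laao
Hunk 5: at line 3 remove [qlclr,sep] add [blsz,xentx] -> 9 lines: bnv ncp dyml lienc blsz xentx honsb oegcj laao
Hunk 6: at line 2 remove [lienc] add [sckp] -> 9 lines: bnv ncp dyml sckp blsz xentx honsb oegcj laao
Final line 1: bnv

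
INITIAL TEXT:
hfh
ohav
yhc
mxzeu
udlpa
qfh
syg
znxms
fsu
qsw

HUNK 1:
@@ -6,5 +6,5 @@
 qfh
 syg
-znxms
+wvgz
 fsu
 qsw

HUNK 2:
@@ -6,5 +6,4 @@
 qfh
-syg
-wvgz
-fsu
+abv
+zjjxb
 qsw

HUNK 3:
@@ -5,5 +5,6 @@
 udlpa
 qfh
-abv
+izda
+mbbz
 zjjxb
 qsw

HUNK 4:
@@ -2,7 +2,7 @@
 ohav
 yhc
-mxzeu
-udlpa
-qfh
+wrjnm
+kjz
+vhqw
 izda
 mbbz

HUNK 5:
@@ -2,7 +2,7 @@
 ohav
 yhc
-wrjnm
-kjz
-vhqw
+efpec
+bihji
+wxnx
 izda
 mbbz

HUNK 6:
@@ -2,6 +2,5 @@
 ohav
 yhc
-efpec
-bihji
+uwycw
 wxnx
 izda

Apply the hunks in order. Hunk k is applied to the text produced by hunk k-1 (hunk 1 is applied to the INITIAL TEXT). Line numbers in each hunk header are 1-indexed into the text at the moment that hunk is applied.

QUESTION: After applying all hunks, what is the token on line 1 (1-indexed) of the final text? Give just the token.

Answer: hfh

Derivation:
Hunk 1: at line 6 remove [znxms] add [wvgz] -> 10 lines: hfh ohav yhc mxzeu udlpa qfh syg wvgz fsu qsw
Hunk 2: at line 6 remove [syg,wvgz,fsu] add [abv,zjjxb] -> 9 lines: hfh ohav yhc mxzeu udlpa qfh abv zjjxb qsw
Hunk 3: at line 5 remove [abv] add [izda,mbbz] -> 10 lines: hfh ohav yhc mxzeu udlpa qfh izda mbbz zjjxb qsw
Hunk 4: at line 2 remove [mxzeu,udlpa,qfh] add [wrjnm,kjz,vhqw] -> 10 lines: hfh ohav yhc wrjnm kjz vhqw izda mbbz zjjxb qsw
Hunk 5: at line 2 remove [wrjnm,kjz,vhqw] add [efpec,bihji,wxnx] -> 10 lines: hfh ohav yhc efpec bihji wxnx izda mbbz zjjxb qsw
Hunk 6: at line 2 remove [efpec,bihji] add [uwycw] -> 9 lines: hfh ohav yhc uwycw wxnx izda mbbz zjjxb qsw
Final line 1: hfh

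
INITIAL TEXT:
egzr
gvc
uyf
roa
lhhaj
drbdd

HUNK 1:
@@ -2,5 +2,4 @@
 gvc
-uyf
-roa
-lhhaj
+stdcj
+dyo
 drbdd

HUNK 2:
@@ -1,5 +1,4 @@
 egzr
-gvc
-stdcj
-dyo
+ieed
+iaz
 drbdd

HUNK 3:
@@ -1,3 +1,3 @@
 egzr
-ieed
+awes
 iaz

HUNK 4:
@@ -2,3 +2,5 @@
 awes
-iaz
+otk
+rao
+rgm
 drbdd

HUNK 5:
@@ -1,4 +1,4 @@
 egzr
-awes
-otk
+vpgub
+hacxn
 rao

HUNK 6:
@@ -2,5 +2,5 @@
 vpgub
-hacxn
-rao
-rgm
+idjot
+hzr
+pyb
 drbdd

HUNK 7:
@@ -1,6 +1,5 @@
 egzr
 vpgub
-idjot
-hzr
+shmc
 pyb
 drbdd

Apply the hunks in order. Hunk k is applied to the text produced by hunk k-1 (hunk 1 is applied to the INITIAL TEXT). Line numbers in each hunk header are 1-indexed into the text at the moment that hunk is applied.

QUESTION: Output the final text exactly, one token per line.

Hunk 1: at line 2 remove [uyf,roa,lhhaj] add [stdcj,dyo] -> 5 lines: egzr gvc stdcj dyo drbdd
Hunk 2: at line 1 remove [gvc,stdcj,dyo] add [ieed,iaz] -> 4 lines: egzr ieed iaz drbdd
Hunk 3: at line 1 remove [ieed] add [awes] -> 4 lines: egzr awes iaz drbdd
Hunk 4: at line 2 remove [iaz] add [otk,rao,rgm] -> 6 lines: egzr awes otk rao rgm drbdd
Hunk 5: at line 1 remove [awes,otk] add [vpgub,hacxn] -> 6 lines: egzr vpgub hacxn rao rgm drbdd
Hunk 6: at line 2 remove [hacxn,rao,rgm] add [idjot,hzr,pyb] -> 6 lines: egzr vpgub idjot hzr pyb drbdd
Hunk 7: at line 1 remove [idjot,hzr] add [shmc] -> 5 lines: egzr vpgub shmc pyb drbdd

Answer: egzr
vpgub
shmc
pyb
drbdd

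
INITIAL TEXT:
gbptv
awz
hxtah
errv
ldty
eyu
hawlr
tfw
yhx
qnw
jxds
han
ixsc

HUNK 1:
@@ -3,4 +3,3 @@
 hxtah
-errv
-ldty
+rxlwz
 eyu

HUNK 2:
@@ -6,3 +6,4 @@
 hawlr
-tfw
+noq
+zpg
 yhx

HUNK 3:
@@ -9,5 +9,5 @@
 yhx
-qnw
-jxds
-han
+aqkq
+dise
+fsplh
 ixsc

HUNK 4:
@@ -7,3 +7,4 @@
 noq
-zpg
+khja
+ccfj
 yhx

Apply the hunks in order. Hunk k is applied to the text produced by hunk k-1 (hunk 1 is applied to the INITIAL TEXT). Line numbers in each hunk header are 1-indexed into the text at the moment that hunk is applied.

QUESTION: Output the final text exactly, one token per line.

Answer: gbptv
awz
hxtah
rxlwz
eyu
hawlr
noq
khja
ccfj
yhx
aqkq
dise
fsplh
ixsc

Derivation:
Hunk 1: at line 3 remove [errv,ldty] add [rxlwz] -> 12 lines: gbptv awz hxtah rxlwz eyu hawlr tfw yhx qnw jxds han ixsc
Hunk 2: at line 6 remove [tfw] add [noq,zpg] -> 13 lines: gbptv awz hxtah rxlwz eyu hawlr noq zpg yhx qnw jxds han ixsc
Hunk 3: at line 9 remove [qnw,jxds,han] add [aqkq,dise,fsplh] -> 13 lines: gbptv awz hxtah rxlwz eyu hawlr noq zpg yhx aqkq dise fsplh ixsc
Hunk 4: at line 7 remove [zpg] add [khja,ccfj] -> 14 lines: gbptv awz hxtah rxlwz eyu hawlr noq khja ccfj yhx aqkq dise fsplh ixsc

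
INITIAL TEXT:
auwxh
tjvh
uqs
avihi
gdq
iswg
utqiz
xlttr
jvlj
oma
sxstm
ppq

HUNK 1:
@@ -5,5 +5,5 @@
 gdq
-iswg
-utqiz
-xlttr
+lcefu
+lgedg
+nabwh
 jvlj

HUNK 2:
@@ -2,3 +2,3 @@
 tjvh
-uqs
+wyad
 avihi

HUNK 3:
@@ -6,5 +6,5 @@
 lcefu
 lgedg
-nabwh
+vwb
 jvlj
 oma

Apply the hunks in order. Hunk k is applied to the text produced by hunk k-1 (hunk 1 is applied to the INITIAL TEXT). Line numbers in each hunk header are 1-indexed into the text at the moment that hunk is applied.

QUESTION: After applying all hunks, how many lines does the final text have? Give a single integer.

Hunk 1: at line 5 remove [iswg,utqiz,xlttr] add [lcefu,lgedg,nabwh] -> 12 lines: auwxh tjvh uqs avihi gdq lcefu lgedg nabwh jvlj oma sxstm ppq
Hunk 2: at line 2 remove [uqs] add [wyad] -> 12 lines: auwxh tjvh wyad avihi gdq lcefu lgedg nabwh jvlj oma sxstm ppq
Hunk 3: at line 6 remove [nabwh] add [vwb] -> 12 lines: auwxh tjvh wyad avihi gdq lcefu lgedg vwb jvlj oma sxstm ppq
Final line count: 12

Answer: 12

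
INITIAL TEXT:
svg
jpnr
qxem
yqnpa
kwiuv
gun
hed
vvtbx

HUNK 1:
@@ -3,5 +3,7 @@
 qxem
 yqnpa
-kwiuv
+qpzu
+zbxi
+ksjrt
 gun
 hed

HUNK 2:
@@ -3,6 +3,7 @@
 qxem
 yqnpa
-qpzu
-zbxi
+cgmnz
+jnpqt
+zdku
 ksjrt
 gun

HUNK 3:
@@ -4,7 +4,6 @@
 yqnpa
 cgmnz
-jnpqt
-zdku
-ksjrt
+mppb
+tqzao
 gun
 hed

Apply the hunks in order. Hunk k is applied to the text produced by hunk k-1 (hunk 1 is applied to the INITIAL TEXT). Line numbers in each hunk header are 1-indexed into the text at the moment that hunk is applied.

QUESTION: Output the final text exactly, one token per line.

Hunk 1: at line 3 remove [kwiuv] add [qpzu,zbxi,ksjrt] -> 10 lines: svg jpnr qxem yqnpa qpzu zbxi ksjrt gun hed vvtbx
Hunk 2: at line 3 remove [qpzu,zbxi] add [cgmnz,jnpqt,zdku] -> 11 lines: svg jpnr qxem yqnpa cgmnz jnpqt zdku ksjrt gun hed vvtbx
Hunk 3: at line 4 remove [jnpqt,zdku,ksjrt] add [mppb,tqzao] -> 10 lines: svg jpnr qxem yqnpa cgmnz mppb tqzao gun hed vvtbx

Answer: svg
jpnr
qxem
yqnpa
cgmnz
mppb
tqzao
gun
hed
vvtbx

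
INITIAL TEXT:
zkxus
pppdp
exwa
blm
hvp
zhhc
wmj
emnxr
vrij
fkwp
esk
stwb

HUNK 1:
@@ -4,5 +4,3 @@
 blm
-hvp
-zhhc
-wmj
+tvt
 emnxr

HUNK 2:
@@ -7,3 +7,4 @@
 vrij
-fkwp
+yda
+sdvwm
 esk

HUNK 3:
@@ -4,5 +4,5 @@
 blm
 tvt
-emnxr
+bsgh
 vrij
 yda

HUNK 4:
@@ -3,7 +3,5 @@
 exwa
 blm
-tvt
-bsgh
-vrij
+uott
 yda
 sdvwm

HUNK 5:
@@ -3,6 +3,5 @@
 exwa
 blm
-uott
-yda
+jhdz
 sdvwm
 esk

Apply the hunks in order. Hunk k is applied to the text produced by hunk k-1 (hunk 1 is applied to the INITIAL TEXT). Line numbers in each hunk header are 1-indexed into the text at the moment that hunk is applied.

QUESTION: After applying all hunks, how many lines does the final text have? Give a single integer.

Hunk 1: at line 4 remove [hvp,zhhc,wmj] add [tvt] -> 10 lines: zkxus pppdp exwa blm tvt emnxr vrij fkwp esk stwb
Hunk 2: at line 7 remove [fkwp] add [yda,sdvwm] -> 11 lines: zkxus pppdp exwa blm tvt emnxr vrij yda sdvwm esk stwb
Hunk 3: at line 4 remove [emnxr] add [bsgh] -> 11 lines: zkxus pppdp exwa blm tvt bsgh vrij yda sdvwm esk stwb
Hunk 4: at line 3 remove [tvt,bsgh,vrij] add [uott] -> 9 lines: zkxus pppdp exwa blm uott yda sdvwm esk stwb
Hunk 5: at line 3 remove [uott,yda] add [jhdz] -> 8 lines: zkxus pppdp exwa blm jhdz sdvwm esk stwb
Final line count: 8

Answer: 8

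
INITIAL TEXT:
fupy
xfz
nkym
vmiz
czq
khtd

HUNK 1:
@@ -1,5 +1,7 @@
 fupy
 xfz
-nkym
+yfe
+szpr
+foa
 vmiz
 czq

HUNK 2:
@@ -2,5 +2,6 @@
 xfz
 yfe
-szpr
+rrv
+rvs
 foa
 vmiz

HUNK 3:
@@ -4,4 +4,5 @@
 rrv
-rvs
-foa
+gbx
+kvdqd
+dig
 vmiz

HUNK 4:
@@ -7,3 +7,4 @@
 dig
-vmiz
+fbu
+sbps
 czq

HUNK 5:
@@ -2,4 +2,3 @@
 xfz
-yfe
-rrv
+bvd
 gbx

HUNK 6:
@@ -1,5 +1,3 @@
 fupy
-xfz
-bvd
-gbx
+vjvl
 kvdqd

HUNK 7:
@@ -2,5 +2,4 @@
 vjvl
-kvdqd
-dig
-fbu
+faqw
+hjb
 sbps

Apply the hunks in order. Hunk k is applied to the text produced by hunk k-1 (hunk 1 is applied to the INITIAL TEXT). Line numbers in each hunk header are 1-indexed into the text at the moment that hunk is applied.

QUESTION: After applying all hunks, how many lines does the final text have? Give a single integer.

Answer: 7

Derivation:
Hunk 1: at line 1 remove [nkym] add [yfe,szpr,foa] -> 8 lines: fupy xfz yfe szpr foa vmiz czq khtd
Hunk 2: at line 2 remove [szpr] add [rrv,rvs] -> 9 lines: fupy xfz yfe rrv rvs foa vmiz czq khtd
Hunk 3: at line 4 remove [rvs,foa] add [gbx,kvdqd,dig] -> 10 lines: fupy xfz yfe rrv gbx kvdqd dig vmiz czq khtd
Hunk 4: at line 7 remove [vmiz] add [fbu,sbps] -> 11 lines: fupy xfz yfe rrv gbx kvdqd dig fbu sbps czq khtd
Hunk 5: at line 2 remove [yfe,rrv] add [bvd] -> 10 lines: fupy xfz bvd gbx kvdqd dig fbu sbps czq khtd
Hunk 6: at line 1 remove [xfz,bvd,gbx] add [vjvl] -> 8 lines: fupy vjvl kvdqd dig fbu sbps czq khtd
Hunk 7: at line 2 remove [kvdqd,dig,fbu] add [faqw,hjb] -> 7 lines: fupy vjvl faqw hjb sbps czq khtd
Final line count: 7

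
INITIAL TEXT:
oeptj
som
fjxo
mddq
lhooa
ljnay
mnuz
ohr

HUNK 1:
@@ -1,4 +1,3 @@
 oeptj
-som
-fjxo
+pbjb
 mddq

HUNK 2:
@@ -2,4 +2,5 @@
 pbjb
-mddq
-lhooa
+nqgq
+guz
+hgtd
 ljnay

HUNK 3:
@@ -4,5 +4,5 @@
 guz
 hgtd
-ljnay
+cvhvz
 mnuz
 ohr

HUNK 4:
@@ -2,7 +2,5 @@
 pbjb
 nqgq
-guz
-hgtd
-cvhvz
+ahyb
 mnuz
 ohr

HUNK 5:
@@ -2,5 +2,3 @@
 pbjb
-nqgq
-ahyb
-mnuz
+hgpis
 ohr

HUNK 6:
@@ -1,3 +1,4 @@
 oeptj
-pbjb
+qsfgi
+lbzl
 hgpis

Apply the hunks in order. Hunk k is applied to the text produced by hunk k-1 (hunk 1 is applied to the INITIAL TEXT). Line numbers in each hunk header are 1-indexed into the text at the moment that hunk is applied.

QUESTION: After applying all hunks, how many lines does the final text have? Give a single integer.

Answer: 5

Derivation:
Hunk 1: at line 1 remove [som,fjxo] add [pbjb] -> 7 lines: oeptj pbjb mddq lhooa ljnay mnuz ohr
Hunk 2: at line 2 remove [mddq,lhooa] add [nqgq,guz,hgtd] -> 8 lines: oeptj pbjb nqgq guz hgtd ljnay mnuz ohr
Hunk 3: at line 4 remove [ljnay] add [cvhvz] -> 8 lines: oeptj pbjb nqgq guz hgtd cvhvz mnuz ohr
Hunk 4: at line 2 remove [guz,hgtd,cvhvz] add [ahyb] -> 6 lines: oeptj pbjb nqgq ahyb mnuz ohr
Hunk 5: at line 2 remove [nqgq,ahyb,mnuz] add [hgpis] -> 4 lines: oeptj pbjb hgpis ohr
Hunk 6: at line 1 remove [pbjb] add [qsfgi,lbzl] -> 5 lines: oeptj qsfgi lbzl hgpis ohr
Final line count: 5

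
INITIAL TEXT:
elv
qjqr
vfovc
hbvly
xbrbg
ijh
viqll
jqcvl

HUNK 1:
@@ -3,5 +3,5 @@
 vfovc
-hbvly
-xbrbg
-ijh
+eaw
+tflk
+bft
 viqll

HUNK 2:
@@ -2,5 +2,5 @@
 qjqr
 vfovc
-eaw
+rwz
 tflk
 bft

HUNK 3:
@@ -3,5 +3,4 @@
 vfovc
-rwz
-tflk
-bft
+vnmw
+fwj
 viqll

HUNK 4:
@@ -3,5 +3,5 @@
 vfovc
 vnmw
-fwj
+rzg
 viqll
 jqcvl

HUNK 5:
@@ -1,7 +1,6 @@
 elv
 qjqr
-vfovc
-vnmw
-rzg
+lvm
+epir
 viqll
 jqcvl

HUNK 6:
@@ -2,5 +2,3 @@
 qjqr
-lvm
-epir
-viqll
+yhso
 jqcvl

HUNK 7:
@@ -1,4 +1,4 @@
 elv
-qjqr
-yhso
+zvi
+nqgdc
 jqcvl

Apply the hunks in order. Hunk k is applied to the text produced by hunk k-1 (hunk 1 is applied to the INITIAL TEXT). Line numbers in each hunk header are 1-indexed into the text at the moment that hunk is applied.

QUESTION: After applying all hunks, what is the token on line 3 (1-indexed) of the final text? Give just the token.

Answer: nqgdc

Derivation:
Hunk 1: at line 3 remove [hbvly,xbrbg,ijh] add [eaw,tflk,bft] -> 8 lines: elv qjqr vfovc eaw tflk bft viqll jqcvl
Hunk 2: at line 2 remove [eaw] add [rwz] -> 8 lines: elv qjqr vfovc rwz tflk bft viqll jqcvl
Hunk 3: at line 3 remove [rwz,tflk,bft] add [vnmw,fwj] -> 7 lines: elv qjqr vfovc vnmw fwj viqll jqcvl
Hunk 4: at line 3 remove [fwj] add [rzg] -> 7 lines: elv qjqr vfovc vnmw rzg viqll jqcvl
Hunk 5: at line 1 remove [vfovc,vnmw,rzg] add [lvm,epir] -> 6 lines: elv qjqr lvm epir viqll jqcvl
Hunk 6: at line 2 remove [lvm,epir,viqll] add [yhso] -> 4 lines: elv qjqr yhso jqcvl
Hunk 7: at line 1 remove [qjqr,yhso] add [zvi,nqgdc] -> 4 lines: elv zvi nqgdc jqcvl
Final line 3: nqgdc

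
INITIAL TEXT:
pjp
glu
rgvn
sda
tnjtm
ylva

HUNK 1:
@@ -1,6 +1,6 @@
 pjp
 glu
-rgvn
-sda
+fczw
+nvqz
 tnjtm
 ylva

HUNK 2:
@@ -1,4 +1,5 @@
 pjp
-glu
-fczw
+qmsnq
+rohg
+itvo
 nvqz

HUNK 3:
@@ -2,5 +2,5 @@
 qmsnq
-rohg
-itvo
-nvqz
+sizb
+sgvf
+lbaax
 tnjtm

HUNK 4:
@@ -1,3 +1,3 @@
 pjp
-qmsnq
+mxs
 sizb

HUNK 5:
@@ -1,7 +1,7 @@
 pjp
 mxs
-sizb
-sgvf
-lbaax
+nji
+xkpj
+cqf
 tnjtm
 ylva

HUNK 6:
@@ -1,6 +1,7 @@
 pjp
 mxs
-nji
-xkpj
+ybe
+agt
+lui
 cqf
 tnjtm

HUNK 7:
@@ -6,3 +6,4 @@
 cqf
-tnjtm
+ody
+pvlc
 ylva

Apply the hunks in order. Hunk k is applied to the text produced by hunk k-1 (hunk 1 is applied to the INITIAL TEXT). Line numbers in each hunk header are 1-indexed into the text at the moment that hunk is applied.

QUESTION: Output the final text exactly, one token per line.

Hunk 1: at line 1 remove [rgvn,sda] add [fczw,nvqz] -> 6 lines: pjp glu fczw nvqz tnjtm ylva
Hunk 2: at line 1 remove [glu,fczw] add [qmsnq,rohg,itvo] -> 7 lines: pjp qmsnq rohg itvo nvqz tnjtm ylva
Hunk 3: at line 2 remove [rohg,itvo,nvqz] add [sizb,sgvf,lbaax] -> 7 lines: pjp qmsnq sizb sgvf lbaax tnjtm ylva
Hunk 4: at line 1 remove [qmsnq] add [mxs] -> 7 lines: pjp mxs sizb sgvf lbaax tnjtm ylva
Hunk 5: at line 1 remove [sizb,sgvf,lbaax] add [nji,xkpj,cqf] -> 7 lines: pjp mxs nji xkpj cqf tnjtm ylva
Hunk 6: at line 1 remove [nji,xkpj] add [ybe,agt,lui] -> 8 lines: pjp mxs ybe agt lui cqf tnjtm ylva
Hunk 7: at line 6 remove [tnjtm] add [ody,pvlc] -> 9 lines: pjp mxs ybe agt lui cqf ody pvlc ylva

Answer: pjp
mxs
ybe
agt
lui
cqf
ody
pvlc
ylva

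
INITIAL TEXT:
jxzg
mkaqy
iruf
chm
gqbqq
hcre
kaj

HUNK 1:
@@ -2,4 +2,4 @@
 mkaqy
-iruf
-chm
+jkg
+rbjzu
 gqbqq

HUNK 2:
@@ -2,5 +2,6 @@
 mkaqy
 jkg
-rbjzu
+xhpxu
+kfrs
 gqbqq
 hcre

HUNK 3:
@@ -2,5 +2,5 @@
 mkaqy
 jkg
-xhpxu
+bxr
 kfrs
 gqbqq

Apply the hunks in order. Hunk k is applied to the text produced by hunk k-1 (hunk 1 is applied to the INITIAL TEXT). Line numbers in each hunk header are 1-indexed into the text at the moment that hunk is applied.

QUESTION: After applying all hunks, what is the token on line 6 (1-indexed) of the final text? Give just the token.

Hunk 1: at line 2 remove [iruf,chm] add [jkg,rbjzu] -> 7 lines: jxzg mkaqy jkg rbjzu gqbqq hcre kaj
Hunk 2: at line 2 remove [rbjzu] add [xhpxu,kfrs] -> 8 lines: jxzg mkaqy jkg xhpxu kfrs gqbqq hcre kaj
Hunk 3: at line 2 remove [xhpxu] add [bxr] -> 8 lines: jxzg mkaqy jkg bxr kfrs gqbqq hcre kaj
Final line 6: gqbqq

Answer: gqbqq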